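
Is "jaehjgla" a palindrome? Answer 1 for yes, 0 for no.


Input: jaehjgla
Reversed: algjheaj
  Compare pos 0 ('j') with pos 7 ('a'): MISMATCH
  Compare pos 1 ('a') with pos 6 ('l'): MISMATCH
  Compare pos 2 ('e') with pos 5 ('g'): MISMATCH
  Compare pos 3 ('h') with pos 4 ('j'): MISMATCH
Result: not a palindrome

0


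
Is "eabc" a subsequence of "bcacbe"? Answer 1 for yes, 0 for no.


Check if "eabc" is a subsequence of "bcacbe"
Greedy scan:
  Position 0 ('b'): no match needed
  Position 1 ('c'): no match needed
  Position 2 ('a'): no match needed
  Position 3 ('c'): no match needed
  Position 4 ('b'): no match needed
  Position 5 ('e'): matches sub[0] = 'e'
Only matched 1/4 characters => not a subsequence

0


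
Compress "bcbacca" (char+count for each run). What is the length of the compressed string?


Input: bcbacca
Runs:
  'b' x 1 => "b1"
  'c' x 1 => "c1"
  'b' x 1 => "b1"
  'a' x 1 => "a1"
  'c' x 2 => "c2"
  'a' x 1 => "a1"
Compressed: "b1c1b1a1c2a1"
Compressed length: 12

12


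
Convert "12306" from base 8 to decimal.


Input: "12306" in base 8
Positional expansion:
  Digit '1' (value 1) x 8^4 = 4096
  Digit '2' (value 2) x 8^3 = 1024
  Digit '3' (value 3) x 8^2 = 192
  Digit '0' (value 0) x 8^1 = 0
  Digit '6' (value 6) x 8^0 = 6
Sum = 5318

5318


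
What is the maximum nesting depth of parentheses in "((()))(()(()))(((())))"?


Input: "((()))(()(()))(((())))"
Tracking depth:
  Position 0 '(': depth becomes 1
  Position 1 '(': depth becomes 2
  Position 2 '(': depth becomes 3
  Position 3 ')': depth becomes 2
  Position 4 ')': depth becomes 1
  Position 5 ')': depth becomes 0
  Position 6 '(': depth becomes 1
  Position 7 '(': depth becomes 2
  Position 8 ')': depth becomes 1
  Position 9 '(': depth becomes 2
  Position 10 '(': depth becomes 3
  Position 11 ')': depth becomes 2
  Position 12 ')': depth becomes 1
  Position 13 ')': depth becomes 0
  Position 14 '(': depth becomes 1
  Position 15 '(': depth becomes 2
  Position 16 '(': depth becomes 3
  Position 17 '(': depth becomes 4
  Position 18 ')': depth becomes 3
  Position 19 ')': depth becomes 2
  Position 20 ')': depth becomes 1
  Position 21 ')': depth becomes 0
Maximum depth reached: 4

4


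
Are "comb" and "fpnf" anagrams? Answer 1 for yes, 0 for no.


Strings: "comb", "fpnf"
Sorted first:  bcmo
Sorted second: ffnp
Differ at position 0: 'b' vs 'f' => not anagrams

0


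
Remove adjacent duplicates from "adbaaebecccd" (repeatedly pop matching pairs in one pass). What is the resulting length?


Input: adbaaebecccd
Stack-based adjacent duplicate removal:
  Read 'a': push. Stack: a
  Read 'd': push. Stack: ad
  Read 'b': push. Stack: adb
  Read 'a': push. Stack: adba
  Read 'a': matches stack top 'a' => pop. Stack: adb
  Read 'e': push. Stack: adbe
  Read 'b': push. Stack: adbeb
  Read 'e': push. Stack: adbebe
  Read 'c': push. Stack: adbebec
  Read 'c': matches stack top 'c' => pop. Stack: adbebe
  Read 'c': push. Stack: adbebec
  Read 'd': push. Stack: adbebecd
Final stack: "adbebecd" (length 8)

8


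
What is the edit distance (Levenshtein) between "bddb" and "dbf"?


Computing edit distance: "bddb" -> "dbf"
DP table:
           d    b    f
      0    1    2    3
  b   1    1    1    2
  d   2    1    2    2
  d   3    2    2    3
  b   4    3    2    3
Edit distance = dp[4][3] = 3

3


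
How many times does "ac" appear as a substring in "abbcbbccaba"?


Searching for "ac" in "abbcbbccaba"
Scanning each position:
  Position 0: "ab" => no
  Position 1: "bb" => no
  Position 2: "bc" => no
  Position 3: "cb" => no
  Position 4: "bb" => no
  Position 5: "bc" => no
  Position 6: "cc" => no
  Position 7: "ca" => no
  Position 8: "ab" => no
  Position 9: "ba" => no
Total occurrences: 0

0


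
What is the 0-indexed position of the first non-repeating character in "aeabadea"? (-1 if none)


Input: aeabadea
Character frequencies:
  'a': 4
  'b': 1
  'd': 1
  'e': 2
Scanning left to right for freq == 1:
  Position 0 ('a'): freq=4, skip
  Position 1 ('e'): freq=2, skip
  Position 2 ('a'): freq=4, skip
  Position 3 ('b'): unique! => answer = 3

3


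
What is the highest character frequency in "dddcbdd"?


Input: dddcbdd
Character counts:
  'b': 1
  'c': 1
  'd': 5
Maximum frequency: 5

5


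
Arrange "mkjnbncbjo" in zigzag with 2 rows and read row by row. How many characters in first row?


Zigzag "mkjnbncbjo" into 2 rows:
Placing characters:
  'm' => row 0
  'k' => row 1
  'j' => row 0
  'n' => row 1
  'b' => row 0
  'n' => row 1
  'c' => row 0
  'b' => row 1
  'j' => row 0
  'o' => row 1
Rows:
  Row 0: "mjbcj"
  Row 1: "knnbo"
First row length: 5

5


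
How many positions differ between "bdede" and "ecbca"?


Comparing "bdede" and "ecbca" position by position:
  Position 0: 'b' vs 'e' => DIFFER
  Position 1: 'd' vs 'c' => DIFFER
  Position 2: 'e' vs 'b' => DIFFER
  Position 3: 'd' vs 'c' => DIFFER
  Position 4: 'e' vs 'a' => DIFFER
Positions that differ: 5

5


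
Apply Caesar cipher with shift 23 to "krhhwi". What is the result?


Caesar cipher: shift "krhhwi" by 23
  'k' (pos 10) + 23 = pos 7 = 'h'
  'r' (pos 17) + 23 = pos 14 = 'o'
  'h' (pos 7) + 23 = pos 4 = 'e'
  'h' (pos 7) + 23 = pos 4 = 'e'
  'w' (pos 22) + 23 = pos 19 = 't'
  'i' (pos 8) + 23 = pos 5 = 'f'
Result: hoeetf

hoeetf


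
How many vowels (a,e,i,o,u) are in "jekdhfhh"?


Input: jekdhfhh
Checking each character:
  'j' at position 0: consonant
  'e' at position 1: vowel (running total: 1)
  'k' at position 2: consonant
  'd' at position 3: consonant
  'h' at position 4: consonant
  'f' at position 5: consonant
  'h' at position 6: consonant
  'h' at position 7: consonant
Total vowels: 1

1


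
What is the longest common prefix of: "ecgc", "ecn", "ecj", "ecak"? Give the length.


Words: ecgc, ecn, ecj, ecak
  Position 0: all 'e' => match
  Position 1: all 'c' => match
  Position 2: ('g', 'n', 'j', 'a') => mismatch, stop
LCP = "ec" (length 2)

2


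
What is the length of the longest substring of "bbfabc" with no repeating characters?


Input: "bbfabc"
Sliding window (track last position of each char):
  Position 0 ('b'): window [0,0] length 1 -- new best
  Position 1 ('b'): repeat (last at 0), move window start to 1
  Position 1 ('b'): window [1,1] length 1
  Position 2 ('f'): window [1,2] length 2 -- new best
  Position 3 ('a'): window [1,3] length 3 -- new best
  Position 4 ('b'): repeat (last at 1), move window start to 2
  Position 4 ('b'): window [2,4] length 3
  Position 5 ('c'): window [2,5] length 4 -- new best
Longest substring with no repeats: "fabc" with length 4

4


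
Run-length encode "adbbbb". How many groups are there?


Input: adbbbb
Scanning for consecutive runs:
  Group 1: 'a' x 1 (positions 0-0)
  Group 2: 'd' x 1 (positions 1-1)
  Group 3: 'b' x 4 (positions 2-5)
Total groups: 3

3


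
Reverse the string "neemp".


Input: neemp
Reading characters right to left:
  Position 4: 'p'
  Position 3: 'm'
  Position 2: 'e'
  Position 1: 'e'
  Position 0: 'n'
Reversed: pmeen

pmeen


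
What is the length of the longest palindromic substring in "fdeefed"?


Input: "fdeefed"
Checking substrings for palindromes:
  [3:6] "efe" (len 3) => palindrome
  [2:4] "ee" (len 2) => palindrome
Longest palindromic substring: "efe" with length 3

3


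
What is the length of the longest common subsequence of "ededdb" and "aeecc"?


LCS of "ededdb" and "aeecc"
DP table:
           a    e    e    c    c
      0    0    0    0    0    0
  e   0    0    1    1    1    1
  d   0    0    1    1    1    1
  e   0    0    1    2    2    2
  d   0    0    1    2    2    2
  d   0    0    1    2    2    2
  b   0    0    1    2    2    2
LCS length = dp[6][5] = 2

2


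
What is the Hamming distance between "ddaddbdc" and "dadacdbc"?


Comparing "ddaddbdc" and "dadacdbc" position by position:
  Position 0: 'd' vs 'd' => same
  Position 1: 'd' vs 'a' => differ
  Position 2: 'a' vs 'd' => differ
  Position 3: 'd' vs 'a' => differ
  Position 4: 'd' vs 'c' => differ
  Position 5: 'b' vs 'd' => differ
  Position 6: 'd' vs 'b' => differ
  Position 7: 'c' vs 'c' => same
Total differences (Hamming distance): 6

6


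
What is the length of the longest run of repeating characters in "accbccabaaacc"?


Input: "accbccabaaacc"
Scanning for longest run:
  Position 1 ('c'): new char, reset run to 1
  Position 2 ('c'): continues run of 'c', length=2
  Position 3 ('b'): new char, reset run to 1
  Position 4 ('c'): new char, reset run to 1
  Position 5 ('c'): continues run of 'c', length=2
  Position 6 ('a'): new char, reset run to 1
  Position 7 ('b'): new char, reset run to 1
  Position 8 ('a'): new char, reset run to 1
  Position 9 ('a'): continues run of 'a', length=2
  Position 10 ('a'): continues run of 'a', length=3
  Position 11 ('c'): new char, reset run to 1
  Position 12 ('c'): continues run of 'c', length=2
Longest run: 'a' with length 3

3


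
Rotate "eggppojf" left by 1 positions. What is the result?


Input: "eggppojf", rotate left by 1
First 1 characters: "e"
Remaining characters: "ggppojf"
Concatenate remaining + first: "ggppojf" + "e" = "ggppojfe"

ggppojfe


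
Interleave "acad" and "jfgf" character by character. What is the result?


Interleaving "acad" and "jfgf":
  Position 0: 'a' from first, 'j' from second => "aj"
  Position 1: 'c' from first, 'f' from second => "cf"
  Position 2: 'a' from first, 'g' from second => "ag"
  Position 3: 'd' from first, 'f' from second => "df"
Result: ajcfagdf

ajcfagdf


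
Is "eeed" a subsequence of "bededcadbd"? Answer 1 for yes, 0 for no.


Check if "eeed" is a subsequence of "bededcadbd"
Greedy scan:
  Position 0 ('b'): no match needed
  Position 1 ('e'): matches sub[0] = 'e'
  Position 2 ('d'): no match needed
  Position 3 ('e'): matches sub[1] = 'e'
  Position 4 ('d'): no match needed
  Position 5 ('c'): no match needed
  Position 6 ('a'): no match needed
  Position 7 ('d'): no match needed
  Position 8 ('b'): no match needed
  Position 9 ('d'): no match needed
Only matched 2/4 characters => not a subsequence

0


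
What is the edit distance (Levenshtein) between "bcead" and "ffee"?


Computing edit distance: "bcead" -> "ffee"
DP table:
           f    f    e    e
      0    1    2    3    4
  b   1    1    2    3    4
  c   2    2    2    3    4
  e   3    3    3    2    3
  a   4    4    4    3    3
  d   5    5    5    4    4
Edit distance = dp[5][4] = 4

4


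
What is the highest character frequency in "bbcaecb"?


Input: bbcaecb
Character counts:
  'a': 1
  'b': 3
  'c': 2
  'e': 1
Maximum frequency: 3

3


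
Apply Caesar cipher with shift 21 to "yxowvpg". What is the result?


Caesar cipher: shift "yxowvpg" by 21
  'y' (pos 24) + 21 = pos 19 = 't'
  'x' (pos 23) + 21 = pos 18 = 's'
  'o' (pos 14) + 21 = pos 9 = 'j'
  'w' (pos 22) + 21 = pos 17 = 'r'
  'v' (pos 21) + 21 = pos 16 = 'q'
  'p' (pos 15) + 21 = pos 10 = 'k'
  'g' (pos 6) + 21 = pos 1 = 'b'
Result: tsjrqkb

tsjrqkb


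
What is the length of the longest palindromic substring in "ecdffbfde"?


Input: "ecdffbfde"
Checking substrings for palindromes:
  [4:7] "fbf" (len 3) => palindrome
  [3:5] "ff" (len 2) => palindrome
Longest palindromic substring: "fbf" with length 3

3


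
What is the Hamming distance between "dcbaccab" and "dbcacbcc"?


Comparing "dcbaccab" and "dbcacbcc" position by position:
  Position 0: 'd' vs 'd' => same
  Position 1: 'c' vs 'b' => differ
  Position 2: 'b' vs 'c' => differ
  Position 3: 'a' vs 'a' => same
  Position 4: 'c' vs 'c' => same
  Position 5: 'c' vs 'b' => differ
  Position 6: 'a' vs 'c' => differ
  Position 7: 'b' vs 'c' => differ
Total differences (Hamming distance): 5

5


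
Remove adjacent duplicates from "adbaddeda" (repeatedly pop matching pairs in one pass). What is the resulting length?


Input: adbaddeda
Stack-based adjacent duplicate removal:
  Read 'a': push. Stack: a
  Read 'd': push. Stack: ad
  Read 'b': push. Stack: adb
  Read 'a': push. Stack: adba
  Read 'd': push. Stack: adbad
  Read 'd': matches stack top 'd' => pop. Stack: adba
  Read 'e': push. Stack: adbae
  Read 'd': push. Stack: adbaed
  Read 'a': push. Stack: adbaeda
Final stack: "adbaeda" (length 7)

7


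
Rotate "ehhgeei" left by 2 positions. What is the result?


Input: "ehhgeei", rotate left by 2
First 2 characters: "eh"
Remaining characters: "hgeei"
Concatenate remaining + first: "hgeei" + "eh" = "hgeeieh"

hgeeieh


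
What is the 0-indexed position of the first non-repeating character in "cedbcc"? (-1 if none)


Input: cedbcc
Character frequencies:
  'b': 1
  'c': 3
  'd': 1
  'e': 1
Scanning left to right for freq == 1:
  Position 0 ('c'): freq=3, skip
  Position 1 ('e'): unique! => answer = 1

1


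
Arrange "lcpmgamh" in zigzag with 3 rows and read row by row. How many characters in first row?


Zigzag "lcpmgamh" into 3 rows:
Placing characters:
  'l' => row 0
  'c' => row 1
  'p' => row 2
  'm' => row 1
  'g' => row 0
  'a' => row 1
  'm' => row 2
  'h' => row 1
Rows:
  Row 0: "lg"
  Row 1: "cmah"
  Row 2: "pm"
First row length: 2

2


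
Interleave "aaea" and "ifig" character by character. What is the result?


Interleaving "aaea" and "ifig":
  Position 0: 'a' from first, 'i' from second => "ai"
  Position 1: 'a' from first, 'f' from second => "af"
  Position 2: 'e' from first, 'i' from second => "ei"
  Position 3: 'a' from first, 'g' from second => "ag"
Result: aiafeiag

aiafeiag


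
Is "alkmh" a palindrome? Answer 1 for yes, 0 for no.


Input: alkmh
Reversed: hmkla
  Compare pos 0 ('a') with pos 4 ('h'): MISMATCH
  Compare pos 1 ('l') with pos 3 ('m'): MISMATCH
Result: not a palindrome

0


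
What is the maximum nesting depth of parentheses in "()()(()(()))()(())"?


Input: "()()(()(()))()(())"
Tracking depth:
  Position 0 '(': depth becomes 1
  Position 1 ')': depth becomes 0
  Position 2 '(': depth becomes 1
  Position 3 ')': depth becomes 0
  Position 4 '(': depth becomes 1
  Position 5 '(': depth becomes 2
  Position 6 ')': depth becomes 1
  Position 7 '(': depth becomes 2
  Position 8 '(': depth becomes 3
  Position 9 ')': depth becomes 2
  Position 10 ')': depth becomes 1
  Position 11 ')': depth becomes 0
  Position 12 '(': depth becomes 1
  Position 13 ')': depth becomes 0
  Position 14 '(': depth becomes 1
  Position 15 '(': depth becomes 2
  Position 16 ')': depth becomes 1
  Position 17 ')': depth becomes 0
Maximum depth reached: 3

3


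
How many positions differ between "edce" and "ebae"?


Comparing "edce" and "ebae" position by position:
  Position 0: 'e' vs 'e' => same
  Position 1: 'd' vs 'b' => DIFFER
  Position 2: 'c' vs 'a' => DIFFER
  Position 3: 'e' vs 'e' => same
Positions that differ: 2

2


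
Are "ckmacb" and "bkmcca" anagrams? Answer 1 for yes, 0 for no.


Strings: "ckmacb", "bkmcca"
Sorted first:  abcckm
Sorted second: abcckm
Sorted forms match => anagrams

1


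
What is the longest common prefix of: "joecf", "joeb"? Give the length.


Words: joecf, joeb
  Position 0: all 'j' => match
  Position 1: all 'o' => match
  Position 2: all 'e' => match
  Position 3: ('c', 'b') => mismatch, stop
LCP = "joe" (length 3)

3


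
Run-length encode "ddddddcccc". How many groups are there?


Input: ddddddcccc
Scanning for consecutive runs:
  Group 1: 'd' x 6 (positions 0-5)
  Group 2: 'c' x 4 (positions 6-9)
Total groups: 2

2


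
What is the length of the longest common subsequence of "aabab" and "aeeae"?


LCS of "aabab" and "aeeae"
DP table:
           a    e    e    a    e
      0    0    0    0    0    0
  a   0    1    1    1    1    1
  a   0    1    1    1    2    2
  b   0    1    1    1    2    2
  a   0    1    1    1    2    2
  b   0    1    1    1    2    2
LCS length = dp[5][5] = 2

2


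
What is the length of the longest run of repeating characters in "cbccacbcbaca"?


Input: "cbccacbcbaca"
Scanning for longest run:
  Position 1 ('b'): new char, reset run to 1
  Position 2 ('c'): new char, reset run to 1
  Position 3 ('c'): continues run of 'c', length=2
  Position 4 ('a'): new char, reset run to 1
  Position 5 ('c'): new char, reset run to 1
  Position 6 ('b'): new char, reset run to 1
  Position 7 ('c'): new char, reset run to 1
  Position 8 ('b'): new char, reset run to 1
  Position 9 ('a'): new char, reset run to 1
  Position 10 ('c'): new char, reset run to 1
  Position 11 ('a'): new char, reset run to 1
Longest run: 'c' with length 2

2


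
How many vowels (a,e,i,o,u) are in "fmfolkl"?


Input: fmfolkl
Checking each character:
  'f' at position 0: consonant
  'm' at position 1: consonant
  'f' at position 2: consonant
  'o' at position 3: vowel (running total: 1)
  'l' at position 4: consonant
  'k' at position 5: consonant
  'l' at position 6: consonant
Total vowels: 1

1


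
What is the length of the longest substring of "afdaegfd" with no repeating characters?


Input: "afdaegfd"
Sliding window (track last position of each char):
  Position 0 ('a'): window [0,0] length 1 -- new best
  Position 1 ('f'): window [0,1] length 2 -- new best
  Position 2 ('d'): window [0,2] length 3 -- new best
  Position 3 ('a'): repeat (last at 0), move window start to 1
  Position 3 ('a'): window [1,3] length 3
  Position 4 ('e'): window [1,4] length 4 -- new best
  Position 5 ('g'): window [1,5] length 5 -- new best
  Position 6 ('f'): repeat (last at 1), move window start to 2
  Position 6 ('f'): window [2,6] length 5
  Position 7 ('d'): repeat (last at 2), move window start to 3
  Position 7 ('d'): window [3,7] length 5
Longest substring with no repeats: "fdaeg" with length 5

5


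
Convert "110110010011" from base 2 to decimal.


Input: "110110010011" in base 2
Positional expansion:
  Digit '1' (value 1) x 2^11 = 2048
  Digit '1' (value 1) x 2^10 = 1024
  Digit '0' (value 0) x 2^9 = 0
  Digit '1' (value 1) x 2^8 = 256
  Digit '1' (value 1) x 2^7 = 128
  Digit '0' (value 0) x 2^6 = 0
  Digit '0' (value 0) x 2^5 = 0
  Digit '1' (value 1) x 2^4 = 16
  Digit '0' (value 0) x 2^3 = 0
  Digit '0' (value 0) x 2^2 = 0
  Digit '1' (value 1) x 2^1 = 2
  Digit '1' (value 1) x 2^0 = 1
Sum = 3475

3475


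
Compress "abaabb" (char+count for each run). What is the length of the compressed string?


Input: abaabb
Runs:
  'a' x 1 => "a1"
  'b' x 1 => "b1"
  'a' x 2 => "a2"
  'b' x 2 => "b2"
Compressed: "a1b1a2b2"
Compressed length: 8

8


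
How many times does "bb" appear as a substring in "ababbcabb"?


Searching for "bb" in "ababbcabb"
Scanning each position:
  Position 0: "ab" => no
  Position 1: "ba" => no
  Position 2: "ab" => no
  Position 3: "bb" => MATCH
  Position 4: "bc" => no
  Position 5: "ca" => no
  Position 6: "ab" => no
  Position 7: "bb" => MATCH
Total occurrences: 2

2


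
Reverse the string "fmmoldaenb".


Input: fmmoldaenb
Reading characters right to left:
  Position 9: 'b'
  Position 8: 'n'
  Position 7: 'e'
  Position 6: 'a'
  Position 5: 'd'
  Position 4: 'l'
  Position 3: 'o'
  Position 2: 'm'
  Position 1: 'm'
  Position 0: 'f'
Reversed: bneadlommf

bneadlommf


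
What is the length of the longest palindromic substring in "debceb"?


Input: "debceb"
Checking substrings for palindromes:
  No multi-char palindromic substrings found
Longest palindromic substring: "d" with length 1

1


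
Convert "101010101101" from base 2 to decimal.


Input: "101010101101" in base 2
Positional expansion:
  Digit '1' (value 1) x 2^11 = 2048
  Digit '0' (value 0) x 2^10 = 0
  Digit '1' (value 1) x 2^9 = 512
  Digit '0' (value 0) x 2^8 = 0
  Digit '1' (value 1) x 2^7 = 128
  Digit '0' (value 0) x 2^6 = 0
  Digit '1' (value 1) x 2^5 = 32
  Digit '0' (value 0) x 2^4 = 0
  Digit '1' (value 1) x 2^3 = 8
  Digit '1' (value 1) x 2^2 = 4
  Digit '0' (value 0) x 2^1 = 0
  Digit '1' (value 1) x 2^0 = 1
Sum = 2733

2733


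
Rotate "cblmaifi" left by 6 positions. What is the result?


Input: "cblmaifi", rotate left by 6
First 6 characters: "cblmai"
Remaining characters: "fi"
Concatenate remaining + first: "fi" + "cblmai" = "ficblmai"

ficblmai


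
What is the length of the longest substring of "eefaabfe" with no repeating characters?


Input: "eefaabfe"
Sliding window (track last position of each char):
  Position 0 ('e'): window [0,0] length 1 -- new best
  Position 1 ('e'): repeat (last at 0), move window start to 1
  Position 1 ('e'): window [1,1] length 1
  Position 2 ('f'): window [1,2] length 2 -- new best
  Position 3 ('a'): window [1,3] length 3 -- new best
  Position 4 ('a'): repeat (last at 3), move window start to 4
  Position 4 ('a'): window [4,4] length 1
  Position 5 ('b'): window [4,5] length 2
  Position 6 ('f'): window [4,6] length 3
  Position 7 ('e'): window [4,7] length 4 -- new best
Longest substring with no repeats: "abfe" with length 4

4


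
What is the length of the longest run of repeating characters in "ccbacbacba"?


Input: "ccbacbacba"
Scanning for longest run:
  Position 1 ('c'): continues run of 'c', length=2
  Position 2 ('b'): new char, reset run to 1
  Position 3 ('a'): new char, reset run to 1
  Position 4 ('c'): new char, reset run to 1
  Position 5 ('b'): new char, reset run to 1
  Position 6 ('a'): new char, reset run to 1
  Position 7 ('c'): new char, reset run to 1
  Position 8 ('b'): new char, reset run to 1
  Position 9 ('a'): new char, reset run to 1
Longest run: 'c' with length 2

2


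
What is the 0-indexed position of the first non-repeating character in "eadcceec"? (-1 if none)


Input: eadcceec
Character frequencies:
  'a': 1
  'c': 3
  'd': 1
  'e': 3
Scanning left to right for freq == 1:
  Position 0 ('e'): freq=3, skip
  Position 1 ('a'): unique! => answer = 1

1


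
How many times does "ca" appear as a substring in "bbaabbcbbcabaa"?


Searching for "ca" in "bbaabbcbbcabaa"
Scanning each position:
  Position 0: "bb" => no
  Position 1: "ba" => no
  Position 2: "aa" => no
  Position 3: "ab" => no
  Position 4: "bb" => no
  Position 5: "bc" => no
  Position 6: "cb" => no
  Position 7: "bb" => no
  Position 8: "bc" => no
  Position 9: "ca" => MATCH
  Position 10: "ab" => no
  Position 11: "ba" => no
  Position 12: "aa" => no
Total occurrences: 1

1


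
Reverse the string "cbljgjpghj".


Input: cbljgjpghj
Reading characters right to left:
  Position 9: 'j'
  Position 8: 'h'
  Position 7: 'g'
  Position 6: 'p'
  Position 5: 'j'
  Position 4: 'g'
  Position 3: 'j'
  Position 2: 'l'
  Position 1: 'b'
  Position 0: 'c'
Reversed: jhgpjgjlbc

jhgpjgjlbc


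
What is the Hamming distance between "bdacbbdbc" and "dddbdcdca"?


Comparing "bdacbbdbc" and "dddbdcdca" position by position:
  Position 0: 'b' vs 'd' => differ
  Position 1: 'd' vs 'd' => same
  Position 2: 'a' vs 'd' => differ
  Position 3: 'c' vs 'b' => differ
  Position 4: 'b' vs 'd' => differ
  Position 5: 'b' vs 'c' => differ
  Position 6: 'd' vs 'd' => same
  Position 7: 'b' vs 'c' => differ
  Position 8: 'c' vs 'a' => differ
Total differences (Hamming distance): 7

7


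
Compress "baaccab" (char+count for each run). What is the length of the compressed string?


Input: baaccab
Runs:
  'b' x 1 => "b1"
  'a' x 2 => "a2"
  'c' x 2 => "c2"
  'a' x 1 => "a1"
  'b' x 1 => "b1"
Compressed: "b1a2c2a1b1"
Compressed length: 10

10


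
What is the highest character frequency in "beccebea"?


Input: beccebea
Character counts:
  'a': 1
  'b': 2
  'c': 2
  'e': 3
Maximum frequency: 3

3


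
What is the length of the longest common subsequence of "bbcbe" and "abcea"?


LCS of "bbcbe" and "abcea"
DP table:
           a    b    c    e    a
      0    0    0    0    0    0
  b   0    0    1    1    1    1
  b   0    0    1    1    1    1
  c   0    0    1    2    2    2
  b   0    0    1    2    2    2
  e   0    0    1    2    3    3
LCS length = dp[5][5] = 3

3


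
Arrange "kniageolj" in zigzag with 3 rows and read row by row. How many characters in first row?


Zigzag "kniageolj" into 3 rows:
Placing characters:
  'k' => row 0
  'n' => row 1
  'i' => row 2
  'a' => row 1
  'g' => row 0
  'e' => row 1
  'o' => row 2
  'l' => row 1
  'j' => row 0
Rows:
  Row 0: "kgj"
  Row 1: "nael"
  Row 2: "io"
First row length: 3

3


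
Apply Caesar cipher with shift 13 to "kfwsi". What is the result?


Caesar cipher: shift "kfwsi" by 13
  'k' (pos 10) + 13 = pos 23 = 'x'
  'f' (pos 5) + 13 = pos 18 = 's'
  'w' (pos 22) + 13 = pos 9 = 'j'
  's' (pos 18) + 13 = pos 5 = 'f'
  'i' (pos 8) + 13 = pos 21 = 'v'
Result: xsjfv

xsjfv


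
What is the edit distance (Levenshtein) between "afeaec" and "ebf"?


Computing edit distance: "afeaec" -> "ebf"
DP table:
           e    b    f
      0    1    2    3
  a   1    1    2    3
  f   2    2    2    2
  e   3    2    3    3
  a   4    3    3    4
  e   5    4    4    4
  c   6    5    5    5
Edit distance = dp[6][3] = 5

5


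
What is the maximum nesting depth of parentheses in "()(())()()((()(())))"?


Input: "()(())()()((()(())))"
Tracking depth:
  Position 0 '(': depth becomes 1
  Position 1 ')': depth becomes 0
  Position 2 '(': depth becomes 1
  Position 3 '(': depth becomes 2
  Position 4 ')': depth becomes 1
  Position 5 ')': depth becomes 0
  Position 6 '(': depth becomes 1
  Position 7 ')': depth becomes 0
  Position 8 '(': depth becomes 1
  Position 9 ')': depth becomes 0
  Position 10 '(': depth becomes 1
  Position 11 '(': depth becomes 2
  Position 12 '(': depth becomes 3
  Position 13 ')': depth becomes 2
  Position 14 '(': depth becomes 3
  Position 15 '(': depth becomes 4
  Position 16 ')': depth becomes 3
  Position 17 ')': depth becomes 2
  Position 18 ')': depth becomes 1
  Position 19 ')': depth becomes 0
Maximum depth reached: 4

4


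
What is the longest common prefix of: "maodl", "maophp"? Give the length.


Words: maodl, maophp
  Position 0: all 'm' => match
  Position 1: all 'a' => match
  Position 2: all 'o' => match
  Position 3: ('d', 'p') => mismatch, stop
LCP = "mao" (length 3)

3


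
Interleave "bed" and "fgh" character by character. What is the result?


Interleaving "bed" and "fgh":
  Position 0: 'b' from first, 'f' from second => "bf"
  Position 1: 'e' from first, 'g' from second => "eg"
  Position 2: 'd' from first, 'h' from second => "dh"
Result: bfegdh

bfegdh


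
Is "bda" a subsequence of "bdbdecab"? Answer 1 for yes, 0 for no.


Check if "bda" is a subsequence of "bdbdecab"
Greedy scan:
  Position 0 ('b'): matches sub[0] = 'b'
  Position 1 ('d'): matches sub[1] = 'd'
  Position 2 ('b'): no match needed
  Position 3 ('d'): no match needed
  Position 4 ('e'): no match needed
  Position 5 ('c'): no match needed
  Position 6 ('a'): matches sub[2] = 'a'
  Position 7 ('b'): no match needed
All 3 characters matched => is a subsequence

1


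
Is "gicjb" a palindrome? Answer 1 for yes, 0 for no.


Input: gicjb
Reversed: bjcig
  Compare pos 0 ('g') with pos 4 ('b'): MISMATCH
  Compare pos 1 ('i') with pos 3 ('j'): MISMATCH
Result: not a palindrome

0


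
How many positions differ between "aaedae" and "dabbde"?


Comparing "aaedae" and "dabbde" position by position:
  Position 0: 'a' vs 'd' => DIFFER
  Position 1: 'a' vs 'a' => same
  Position 2: 'e' vs 'b' => DIFFER
  Position 3: 'd' vs 'b' => DIFFER
  Position 4: 'a' vs 'd' => DIFFER
  Position 5: 'e' vs 'e' => same
Positions that differ: 4

4


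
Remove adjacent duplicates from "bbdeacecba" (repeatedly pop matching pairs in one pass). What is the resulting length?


Input: bbdeacecba
Stack-based adjacent duplicate removal:
  Read 'b': push. Stack: b
  Read 'b': matches stack top 'b' => pop. Stack: (empty)
  Read 'd': push. Stack: d
  Read 'e': push. Stack: de
  Read 'a': push. Stack: dea
  Read 'c': push. Stack: deac
  Read 'e': push. Stack: deace
  Read 'c': push. Stack: deacec
  Read 'b': push. Stack: deacecb
  Read 'a': push. Stack: deacecba
Final stack: "deacecba" (length 8)

8


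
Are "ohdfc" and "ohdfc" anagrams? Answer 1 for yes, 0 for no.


Strings: "ohdfc", "ohdfc"
Sorted first:  cdfho
Sorted second: cdfho
Sorted forms match => anagrams

1


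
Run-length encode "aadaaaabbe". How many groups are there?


Input: aadaaaabbe
Scanning for consecutive runs:
  Group 1: 'a' x 2 (positions 0-1)
  Group 2: 'd' x 1 (positions 2-2)
  Group 3: 'a' x 4 (positions 3-6)
  Group 4: 'b' x 2 (positions 7-8)
  Group 5: 'e' x 1 (positions 9-9)
Total groups: 5

5


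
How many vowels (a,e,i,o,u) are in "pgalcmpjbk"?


Input: pgalcmpjbk
Checking each character:
  'p' at position 0: consonant
  'g' at position 1: consonant
  'a' at position 2: vowel (running total: 1)
  'l' at position 3: consonant
  'c' at position 4: consonant
  'm' at position 5: consonant
  'p' at position 6: consonant
  'j' at position 7: consonant
  'b' at position 8: consonant
  'k' at position 9: consonant
Total vowels: 1

1


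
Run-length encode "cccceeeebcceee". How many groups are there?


Input: cccceeeebcceee
Scanning for consecutive runs:
  Group 1: 'c' x 4 (positions 0-3)
  Group 2: 'e' x 4 (positions 4-7)
  Group 3: 'b' x 1 (positions 8-8)
  Group 4: 'c' x 2 (positions 9-10)
  Group 5: 'e' x 3 (positions 11-13)
Total groups: 5

5


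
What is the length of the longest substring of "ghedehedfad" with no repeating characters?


Input: "ghedehedfad"
Sliding window (track last position of each char):
  Position 0 ('g'): window [0,0] length 1 -- new best
  Position 1 ('h'): window [0,1] length 2 -- new best
  Position 2 ('e'): window [0,2] length 3 -- new best
  Position 3 ('d'): window [0,3] length 4 -- new best
  Position 4 ('e'): repeat (last at 2), move window start to 3
  Position 4 ('e'): window [3,4] length 2
  Position 5 ('h'): window [3,5] length 3
  Position 6 ('e'): repeat (last at 4), move window start to 5
  Position 6 ('e'): window [5,6] length 2
  Position 7 ('d'): window [5,7] length 3
  Position 8 ('f'): window [5,8] length 4
  Position 9 ('a'): window [5,9] length 5 -- new best
  Position 10 ('d'): repeat (last at 7), move window start to 8
  Position 10 ('d'): window [8,10] length 3
Longest substring with no repeats: "hedfa" with length 5

5


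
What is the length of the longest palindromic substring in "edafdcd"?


Input: "edafdcd"
Checking substrings for palindromes:
  [4:7] "dcd" (len 3) => palindrome
Longest palindromic substring: "dcd" with length 3

3


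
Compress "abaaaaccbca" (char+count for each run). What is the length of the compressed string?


Input: abaaaaccbca
Runs:
  'a' x 1 => "a1"
  'b' x 1 => "b1"
  'a' x 4 => "a4"
  'c' x 2 => "c2"
  'b' x 1 => "b1"
  'c' x 1 => "c1"
  'a' x 1 => "a1"
Compressed: "a1b1a4c2b1c1a1"
Compressed length: 14

14


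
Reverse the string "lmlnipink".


Input: lmlnipink
Reading characters right to left:
  Position 8: 'k'
  Position 7: 'n'
  Position 6: 'i'
  Position 5: 'p'
  Position 4: 'i'
  Position 3: 'n'
  Position 2: 'l'
  Position 1: 'm'
  Position 0: 'l'
Reversed: knipinlml

knipinlml


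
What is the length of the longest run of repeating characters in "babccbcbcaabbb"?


Input: "babccbcbcaabbb"
Scanning for longest run:
  Position 1 ('a'): new char, reset run to 1
  Position 2 ('b'): new char, reset run to 1
  Position 3 ('c'): new char, reset run to 1
  Position 4 ('c'): continues run of 'c', length=2
  Position 5 ('b'): new char, reset run to 1
  Position 6 ('c'): new char, reset run to 1
  Position 7 ('b'): new char, reset run to 1
  Position 8 ('c'): new char, reset run to 1
  Position 9 ('a'): new char, reset run to 1
  Position 10 ('a'): continues run of 'a', length=2
  Position 11 ('b'): new char, reset run to 1
  Position 12 ('b'): continues run of 'b', length=2
  Position 13 ('b'): continues run of 'b', length=3
Longest run: 'b' with length 3

3


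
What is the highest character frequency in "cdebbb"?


Input: cdebbb
Character counts:
  'b': 3
  'c': 1
  'd': 1
  'e': 1
Maximum frequency: 3

3


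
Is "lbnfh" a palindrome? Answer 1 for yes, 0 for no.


Input: lbnfh
Reversed: hfnbl
  Compare pos 0 ('l') with pos 4 ('h'): MISMATCH
  Compare pos 1 ('b') with pos 3 ('f'): MISMATCH
Result: not a palindrome

0


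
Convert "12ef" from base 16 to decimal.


Input: "12ef" in base 16
Positional expansion:
  Digit '1' (value 1) x 16^3 = 4096
  Digit '2' (value 2) x 16^2 = 512
  Digit 'e' (value 14) x 16^1 = 224
  Digit 'f' (value 15) x 16^0 = 15
Sum = 4847

4847


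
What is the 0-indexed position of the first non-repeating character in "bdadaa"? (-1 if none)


Input: bdadaa
Character frequencies:
  'a': 3
  'b': 1
  'd': 2
Scanning left to right for freq == 1:
  Position 0 ('b'): unique! => answer = 0

0


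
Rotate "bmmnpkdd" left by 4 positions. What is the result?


Input: "bmmnpkdd", rotate left by 4
First 4 characters: "bmmn"
Remaining characters: "pkdd"
Concatenate remaining + first: "pkdd" + "bmmn" = "pkddbmmn"

pkddbmmn


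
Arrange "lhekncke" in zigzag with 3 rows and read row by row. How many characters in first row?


Zigzag "lhekncke" into 3 rows:
Placing characters:
  'l' => row 0
  'h' => row 1
  'e' => row 2
  'k' => row 1
  'n' => row 0
  'c' => row 1
  'k' => row 2
  'e' => row 1
Rows:
  Row 0: "ln"
  Row 1: "hkce"
  Row 2: "ek"
First row length: 2

2


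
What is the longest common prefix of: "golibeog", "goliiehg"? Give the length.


Words: golibeog, goliiehg
  Position 0: all 'g' => match
  Position 1: all 'o' => match
  Position 2: all 'l' => match
  Position 3: all 'i' => match
  Position 4: ('b', 'i') => mismatch, stop
LCP = "goli" (length 4)

4


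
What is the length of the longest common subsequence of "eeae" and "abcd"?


LCS of "eeae" and "abcd"
DP table:
           a    b    c    d
      0    0    0    0    0
  e   0    0    0    0    0
  e   0    0    0    0    0
  a   0    1    1    1    1
  e   0    1    1    1    1
LCS length = dp[4][4] = 1

1


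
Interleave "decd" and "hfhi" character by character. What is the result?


Interleaving "decd" and "hfhi":
  Position 0: 'd' from first, 'h' from second => "dh"
  Position 1: 'e' from first, 'f' from second => "ef"
  Position 2: 'c' from first, 'h' from second => "ch"
  Position 3: 'd' from first, 'i' from second => "di"
Result: dhefchdi

dhefchdi


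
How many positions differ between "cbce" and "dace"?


Comparing "cbce" and "dace" position by position:
  Position 0: 'c' vs 'd' => DIFFER
  Position 1: 'b' vs 'a' => DIFFER
  Position 2: 'c' vs 'c' => same
  Position 3: 'e' vs 'e' => same
Positions that differ: 2

2


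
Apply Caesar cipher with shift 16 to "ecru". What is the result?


Caesar cipher: shift "ecru" by 16
  'e' (pos 4) + 16 = pos 20 = 'u'
  'c' (pos 2) + 16 = pos 18 = 's'
  'r' (pos 17) + 16 = pos 7 = 'h'
  'u' (pos 20) + 16 = pos 10 = 'k'
Result: ushk

ushk


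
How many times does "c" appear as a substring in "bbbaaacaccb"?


Searching for "c" in "bbbaaacaccb"
Scanning each position:
  Position 0: "b" => no
  Position 1: "b" => no
  Position 2: "b" => no
  Position 3: "a" => no
  Position 4: "a" => no
  Position 5: "a" => no
  Position 6: "c" => MATCH
  Position 7: "a" => no
  Position 8: "c" => MATCH
  Position 9: "c" => MATCH
  Position 10: "b" => no
Total occurrences: 3

3


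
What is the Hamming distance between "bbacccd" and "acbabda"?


Comparing "bbacccd" and "acbabda" position by position:
  Position 0: 'b' vs 'a' => differ
  Position 1: 'b' vs 'c' => differ
  Position 2: 'a' vs 'b' => differ
  Position 3: 'c' vs 'a' => differ
  Position 4: 'c' vs 'b' => differ
  Position 5: 'c' vs 'd' => differ
  Position 6: 'd' vs 'a' => differ
Total differences (Hamming distance): 7

7


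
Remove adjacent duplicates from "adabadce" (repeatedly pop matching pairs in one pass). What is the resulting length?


Input: adabadce
Stack-based adjacent duplicate removal:
  Read 'a': push. Stack: a
  Read 'd': push. Stack: ad
  Read 'a': push. Stack: ada
  Read 'b': push. Stack: adab
  Read 'a': push. Stack: adaba
  Read 'd': push. Stack: adabad
  Read 'c': push. Stack: adabadc
  Read 'e': push. Stack: adabadce
Final stack: "adabadce" (length 8)

8


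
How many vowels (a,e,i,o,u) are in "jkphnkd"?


Input: jkphnkd
Checking each character:
  'j' at position 0: consonant
  'k' at position 1: consonant
  'p' at position 2: consonant
  'h' at position 3: consonant
  'n' at position 4: consonant
  'k' at position 5: consonant
  'd' at position 6: consonant
Total vowels: 0

0


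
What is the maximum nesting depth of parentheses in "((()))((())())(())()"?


Input: "((()))((())())(())()"
Tracking depth:
  Position 0 '(': depth becomes 1
  Position 1 '(': depth becomes 2
  Position 2 '(': depth becomes 3
  Position 3 ')': depth becomes 2
  Position 4 ')': depth becomes 1
  Position 5 ')': depth becomes 0
  Position 6 '(': depth becomes 1
  Position 7 '(': depth becomes 2
  Position 8 '(': depth becomes 3
  Position 9 ')': depth becomes 2
  Position 10 ')': depth becomes 1
  Position 11 '(': depth becomes 2
  Position 12 ')': depth becomes 1
  Position 13 ')': depth becomes 0
  Position 14 '(': depth becomes 1
  Position 15 '(': depth becomes 2
  Position 16 ')': depth becomes 1
  Position 17 ')': depth becomes 0
  Position 18 '(': depth becomes 1
  Position 19 ')': depth becomes 0
Maximum depth reached: 3

3


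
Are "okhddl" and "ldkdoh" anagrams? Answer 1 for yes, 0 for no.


Strings: "okhddl", "ldkdoh"
Sorted first:  ddhklo
Sorted second: ddhklo
Sorted forms match => anagrams

1


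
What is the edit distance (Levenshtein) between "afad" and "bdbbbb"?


Computing edit distance: "afad" -> "bdbbbb"
DP table:
           b    d    b    b    b    b
      0    1    2    3    4    5    6
  a   1    1    2    3    4    5    6
  f   2    2    2    3    4    5    6
  a   3    3    3    3    4    5    6
  d   4    4    3    4    4    5    6
Edit distance = dp[4][6] = 6

6


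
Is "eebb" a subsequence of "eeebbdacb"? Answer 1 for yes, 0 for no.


Check if "eebb" is a subsequence of "eeebbdacb"
Greedy scan:
  Position 0 ('e'): matches sub[0] = 'e'
  Position 1 ('e'): matches sub[1] = 'e'
  Position 2 ('e'): no match needed
  Position 3 ('b'): matches sub[2] = 'b'
  Position 4 ('b'): matches sub[3] = 'b'
  Position 5 ('d'): no match needed
  Position 6 ('a'): no match needed
  Position 7 ('c'): no match needed
  Position 8 ('b'): no match needed
All 4 characters matched => is a subsequence

1


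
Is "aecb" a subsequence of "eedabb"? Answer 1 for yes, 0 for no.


Check if "aecb" is a subsequence of "eedabb"
Greedy scan:
  Position 0 ('e'): no match needed
  Position 1 ('e'): no match needed
  Position 2 ('d'): no match needed
  Position 3 ('a'): matches sub[0] = 'a'
  Position 4 ('b'): no match needed
  Position 5 ('b'): no match needed
Only matched 1/4 characters => not a subsequence

0


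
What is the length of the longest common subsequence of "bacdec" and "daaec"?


LCS of "bacdec" and "daaec"
DP table:
           d    a    a    e    c
      0    0    0    0    0    0
  b   0    0    0    0    0    0
  a   0    0    1    1    1    1
  c   0    0    1    1    1    2
  d   0    1    1    1    1    2
  e   0    1    1    1    2    2
  c   0    1    1    1    2    3
LCS length = dp[6][5] = 3

3


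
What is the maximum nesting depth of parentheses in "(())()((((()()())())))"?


Input: "(())()((((()()())())))"
Tracking depth:
  Position 0 '(': depth becomes 1
  Position 1 '(': depth becomes 2
  Position 2 ')': depth becomes 1
  Position 3 ')': depth becomes 0
  Position 4 '(': depth becomes 1
  Position 5 ')': depth becomes 0
  Position 6 '(': depth becomes 1
  Position 7 '(': depth becomes 2
  Position 8 '(': depth becomes 3
  Position 9 '(': depth becomes 4
  Position 10 '(': depth becomes 5
  Position 11 ')': depth becomes 4
  Position 12 '(': depth becomes 5
  Position 13 ')': depth becomes 4
  Position 14 '(': depth becomes 5
  Position 15 ')': depth becomes 4
  Position 16 ')': depth becomes 3
  Position 17 '(': depth becomes 4
  Position 18 ')': depth becomes 3
  Position 19 ')': depth becomes 2
  Position 20 ')': depth becomes 1
  Position 21 ')': depth becomes 0
Maximum depth reached: 5

5


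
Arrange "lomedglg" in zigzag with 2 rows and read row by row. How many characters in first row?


Zigzag "lomedglg" into 2 rows:
Placing characters:
  'l' => row 0
  'o' => row 1
  'm' => row 0
  'e' => row 1
  'd' => row 0
  'g' => row 1
  'l' => row 0
  'g' => row 1
Rows:
  Row 0: "lmdl"
  Row 1: "oegg"
First row length: 4

4
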